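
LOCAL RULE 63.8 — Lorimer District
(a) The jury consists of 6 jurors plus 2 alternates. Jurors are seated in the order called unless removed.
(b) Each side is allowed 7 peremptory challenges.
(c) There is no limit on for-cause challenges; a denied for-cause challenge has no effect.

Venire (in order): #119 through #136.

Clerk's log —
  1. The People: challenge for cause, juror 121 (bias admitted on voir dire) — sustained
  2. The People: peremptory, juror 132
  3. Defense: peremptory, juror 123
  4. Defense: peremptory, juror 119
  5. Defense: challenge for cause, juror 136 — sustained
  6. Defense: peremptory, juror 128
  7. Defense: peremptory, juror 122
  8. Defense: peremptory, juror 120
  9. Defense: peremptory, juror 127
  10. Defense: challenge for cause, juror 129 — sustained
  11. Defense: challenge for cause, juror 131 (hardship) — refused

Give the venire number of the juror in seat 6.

133

Removed: #119, #120, #121, #122, #123, #127, #128, #129, #132, #136. (#131 stays — for-cause denied.)
Seating in order: seats 1–6 → #124, #125, #126, #130, #131, #133; alternates → #134, #135.
So seat 6 is #133.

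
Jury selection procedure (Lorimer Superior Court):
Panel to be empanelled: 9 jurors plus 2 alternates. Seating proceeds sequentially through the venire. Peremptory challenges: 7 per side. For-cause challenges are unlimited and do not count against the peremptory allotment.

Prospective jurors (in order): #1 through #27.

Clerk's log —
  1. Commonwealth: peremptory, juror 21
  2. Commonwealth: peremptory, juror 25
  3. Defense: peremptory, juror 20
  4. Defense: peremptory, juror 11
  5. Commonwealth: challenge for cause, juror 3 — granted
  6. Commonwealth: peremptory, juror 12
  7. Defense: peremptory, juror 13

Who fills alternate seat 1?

Removed: #3, #11, #12, #13, #20, #21, #25.
Seating in order: seats 1–9 → #1, #2, #4, #5, #6, #7, #8, #9, #10; alternates → #14, #15.
So alternate 1 is #14.

14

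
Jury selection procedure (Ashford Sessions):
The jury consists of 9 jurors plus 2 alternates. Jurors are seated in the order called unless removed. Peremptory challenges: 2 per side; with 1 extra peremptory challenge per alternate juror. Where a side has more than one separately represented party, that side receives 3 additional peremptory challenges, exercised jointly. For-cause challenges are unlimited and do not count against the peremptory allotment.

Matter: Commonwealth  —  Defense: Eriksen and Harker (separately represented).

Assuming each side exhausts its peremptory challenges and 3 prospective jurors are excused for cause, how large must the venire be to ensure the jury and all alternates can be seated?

Seats to fill: 9 + 2 alternates = 11.
Peremptories — Commonwealth: 2 + 1×2 = 4; Defense: 2 + 1×2 + 3 = 7; total 11.
For-cause removals: 3.
Minimum venire: 11 + 11 + 3 = 25.

25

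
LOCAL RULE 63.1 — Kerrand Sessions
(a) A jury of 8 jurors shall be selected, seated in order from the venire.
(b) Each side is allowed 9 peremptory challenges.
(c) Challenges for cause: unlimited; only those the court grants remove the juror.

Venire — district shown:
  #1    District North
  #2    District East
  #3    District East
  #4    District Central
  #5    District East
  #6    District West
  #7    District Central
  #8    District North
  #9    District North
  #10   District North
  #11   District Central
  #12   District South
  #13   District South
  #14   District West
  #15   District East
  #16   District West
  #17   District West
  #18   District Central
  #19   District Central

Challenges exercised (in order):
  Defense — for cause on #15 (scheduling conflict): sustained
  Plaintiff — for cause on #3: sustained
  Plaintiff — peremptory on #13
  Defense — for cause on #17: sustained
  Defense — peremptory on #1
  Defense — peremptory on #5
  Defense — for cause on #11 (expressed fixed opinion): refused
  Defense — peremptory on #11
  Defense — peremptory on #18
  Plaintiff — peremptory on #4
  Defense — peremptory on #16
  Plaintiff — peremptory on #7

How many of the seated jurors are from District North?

Removed: #1, #3, #4, #5, #7, #11, #13, #15, #16, #17, #18.
Seated jurors 1–8: #2, #6, #8, #9, #10, #12, #14, #19.
Of those, in District North: #8, #9, #10 → 3.

3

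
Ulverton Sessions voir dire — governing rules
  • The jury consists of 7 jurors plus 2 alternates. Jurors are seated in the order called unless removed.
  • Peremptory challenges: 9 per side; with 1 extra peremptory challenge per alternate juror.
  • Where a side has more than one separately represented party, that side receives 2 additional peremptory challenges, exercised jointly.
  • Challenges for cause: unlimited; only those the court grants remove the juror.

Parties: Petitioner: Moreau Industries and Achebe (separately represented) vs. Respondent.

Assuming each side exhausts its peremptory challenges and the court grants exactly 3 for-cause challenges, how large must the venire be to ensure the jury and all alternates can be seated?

36

Seats to fill: 7 + 2 alternates = 9.
Peremptories — Petitioner: 9 + 1×2 + 2 = 13; Respondent: 9 + 1×2 = 11; total 24.
For-cause removals: 3.
Minimum venire: 9 + 24 + 3 = 36.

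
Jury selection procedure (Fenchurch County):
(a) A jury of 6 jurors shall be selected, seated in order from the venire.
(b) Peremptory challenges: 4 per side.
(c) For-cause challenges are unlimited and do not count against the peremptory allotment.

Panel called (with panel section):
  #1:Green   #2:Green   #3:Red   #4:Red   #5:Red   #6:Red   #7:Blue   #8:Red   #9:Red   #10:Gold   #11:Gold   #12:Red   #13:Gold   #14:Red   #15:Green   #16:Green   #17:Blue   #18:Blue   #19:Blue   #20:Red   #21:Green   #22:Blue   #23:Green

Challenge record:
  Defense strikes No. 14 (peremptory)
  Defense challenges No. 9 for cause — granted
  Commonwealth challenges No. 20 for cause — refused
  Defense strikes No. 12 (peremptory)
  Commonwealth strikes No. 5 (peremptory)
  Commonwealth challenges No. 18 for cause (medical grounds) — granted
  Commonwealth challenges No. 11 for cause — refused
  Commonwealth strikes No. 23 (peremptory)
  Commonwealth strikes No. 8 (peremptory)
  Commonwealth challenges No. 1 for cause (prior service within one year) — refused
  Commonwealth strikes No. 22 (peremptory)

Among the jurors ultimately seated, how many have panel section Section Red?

3

Removed: #5, #8, #9, #12, #14, #18, #22, #23.
Seated jurors 1–6: #1, #2, #3, #4, #6, #7.
Of those, in Section Red: #3, #4, #6 → 3.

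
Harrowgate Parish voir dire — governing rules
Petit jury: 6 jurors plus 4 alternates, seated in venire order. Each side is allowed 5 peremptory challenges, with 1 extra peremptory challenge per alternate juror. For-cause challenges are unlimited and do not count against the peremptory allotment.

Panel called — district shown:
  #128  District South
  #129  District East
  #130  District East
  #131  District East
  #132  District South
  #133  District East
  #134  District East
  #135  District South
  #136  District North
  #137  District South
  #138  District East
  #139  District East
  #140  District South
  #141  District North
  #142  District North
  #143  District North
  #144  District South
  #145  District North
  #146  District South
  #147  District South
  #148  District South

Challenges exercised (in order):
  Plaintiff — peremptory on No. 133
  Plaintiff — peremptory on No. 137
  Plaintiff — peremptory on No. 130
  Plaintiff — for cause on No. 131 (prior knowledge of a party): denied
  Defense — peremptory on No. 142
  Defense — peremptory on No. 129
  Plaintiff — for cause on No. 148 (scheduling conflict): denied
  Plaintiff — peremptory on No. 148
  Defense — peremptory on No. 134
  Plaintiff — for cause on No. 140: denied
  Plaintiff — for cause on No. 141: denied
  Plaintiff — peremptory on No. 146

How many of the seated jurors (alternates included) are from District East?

3

Removed: #129, #130, #133, #134, #137, #142, #146, #148.
Seated (10 incl. alternates): #128, #131, #132, #135, #136, #138, #139, #140, #141, #143.
Of those, in District East: #131, #138, #139 → 3.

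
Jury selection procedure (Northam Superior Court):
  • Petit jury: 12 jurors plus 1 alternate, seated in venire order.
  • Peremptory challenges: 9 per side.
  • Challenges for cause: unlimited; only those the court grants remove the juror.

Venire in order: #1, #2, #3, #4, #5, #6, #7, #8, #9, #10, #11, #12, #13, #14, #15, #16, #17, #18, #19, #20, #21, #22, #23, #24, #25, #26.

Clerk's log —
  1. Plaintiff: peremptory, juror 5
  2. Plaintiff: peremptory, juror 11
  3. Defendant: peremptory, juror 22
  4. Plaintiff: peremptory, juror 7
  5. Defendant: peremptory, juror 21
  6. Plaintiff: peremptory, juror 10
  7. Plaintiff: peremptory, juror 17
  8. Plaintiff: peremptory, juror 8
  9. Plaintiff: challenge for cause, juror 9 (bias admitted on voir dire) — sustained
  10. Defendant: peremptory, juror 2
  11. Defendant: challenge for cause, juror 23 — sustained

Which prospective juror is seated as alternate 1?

24

Removed: #2, #5, #7, #8, #9, #10, #11, #17, #21, #22, #23.
Filling seats in venire order through position 13: #1, #3, #4, #6, #12, #13, #14, #15, #16, #18, #19, #20, #24.
So alternate 1 is #24.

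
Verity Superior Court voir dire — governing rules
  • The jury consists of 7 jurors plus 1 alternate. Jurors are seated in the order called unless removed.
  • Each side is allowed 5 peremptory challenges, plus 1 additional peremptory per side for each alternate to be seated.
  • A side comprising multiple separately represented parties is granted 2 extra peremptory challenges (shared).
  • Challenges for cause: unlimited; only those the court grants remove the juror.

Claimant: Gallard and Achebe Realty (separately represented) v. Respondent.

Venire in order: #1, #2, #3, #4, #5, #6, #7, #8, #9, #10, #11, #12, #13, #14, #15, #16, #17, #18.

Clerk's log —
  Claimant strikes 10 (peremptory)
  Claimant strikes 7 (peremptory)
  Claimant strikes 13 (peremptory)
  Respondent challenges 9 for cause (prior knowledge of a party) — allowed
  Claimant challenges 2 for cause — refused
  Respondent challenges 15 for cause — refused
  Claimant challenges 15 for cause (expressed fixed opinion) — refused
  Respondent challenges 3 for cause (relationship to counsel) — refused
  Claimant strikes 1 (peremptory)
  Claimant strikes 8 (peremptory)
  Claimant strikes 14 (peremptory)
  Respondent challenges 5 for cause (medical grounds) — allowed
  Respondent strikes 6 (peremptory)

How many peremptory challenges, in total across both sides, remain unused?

7

Claimant allotment: 5 base + 1 × 1 alternate + 2 multi-party = 8. Respondent allotment: 5 base + 1 × 1 alternate = 6.
Claimant peremptories used: #10, #7, #13, #1, #8, #14 — 6 (for-cause on #2, #15 don't count).
Respondent peremptories used: #6 — 1 (for-cause on #9, #15, #3, #5 don't count).
Remaining: (8 − 6) + (6 − 1) = 7.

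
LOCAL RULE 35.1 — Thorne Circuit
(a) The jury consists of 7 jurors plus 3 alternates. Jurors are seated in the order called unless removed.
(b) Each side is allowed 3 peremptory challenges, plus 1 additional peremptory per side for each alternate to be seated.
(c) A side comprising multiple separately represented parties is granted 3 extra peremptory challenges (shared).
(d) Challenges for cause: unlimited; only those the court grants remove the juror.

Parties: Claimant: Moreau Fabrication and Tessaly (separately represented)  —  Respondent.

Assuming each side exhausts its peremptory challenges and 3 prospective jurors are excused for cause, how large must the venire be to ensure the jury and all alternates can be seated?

Seats to fill: 7 + 3 alternates = 10.
Peremptories — Claimant: 3 + 1×3 + 3 = 9; Respondent: 3 + 1×3 = 6; total 15.
For-cause removals: 3.
Minimum venire: 10 + 15 + 3 = 28.

28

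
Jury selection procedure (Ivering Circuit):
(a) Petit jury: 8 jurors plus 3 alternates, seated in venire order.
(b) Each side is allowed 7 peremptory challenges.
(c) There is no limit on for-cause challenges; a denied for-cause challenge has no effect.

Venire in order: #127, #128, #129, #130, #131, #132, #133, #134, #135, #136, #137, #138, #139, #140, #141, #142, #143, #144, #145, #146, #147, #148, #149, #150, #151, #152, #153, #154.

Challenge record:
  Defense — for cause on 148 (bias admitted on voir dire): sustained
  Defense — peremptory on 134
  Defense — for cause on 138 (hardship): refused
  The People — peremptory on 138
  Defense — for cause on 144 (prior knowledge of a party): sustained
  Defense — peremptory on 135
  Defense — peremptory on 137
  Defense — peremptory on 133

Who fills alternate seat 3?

142

Removed: #133, #134, #135, #137, #138, #144, #148.
Seating in order: seats 1–8 → #127, #128, #129, #130, #131, #132, #136, #139; alternates → #140, #141, #142.
So alternate 3 is #142.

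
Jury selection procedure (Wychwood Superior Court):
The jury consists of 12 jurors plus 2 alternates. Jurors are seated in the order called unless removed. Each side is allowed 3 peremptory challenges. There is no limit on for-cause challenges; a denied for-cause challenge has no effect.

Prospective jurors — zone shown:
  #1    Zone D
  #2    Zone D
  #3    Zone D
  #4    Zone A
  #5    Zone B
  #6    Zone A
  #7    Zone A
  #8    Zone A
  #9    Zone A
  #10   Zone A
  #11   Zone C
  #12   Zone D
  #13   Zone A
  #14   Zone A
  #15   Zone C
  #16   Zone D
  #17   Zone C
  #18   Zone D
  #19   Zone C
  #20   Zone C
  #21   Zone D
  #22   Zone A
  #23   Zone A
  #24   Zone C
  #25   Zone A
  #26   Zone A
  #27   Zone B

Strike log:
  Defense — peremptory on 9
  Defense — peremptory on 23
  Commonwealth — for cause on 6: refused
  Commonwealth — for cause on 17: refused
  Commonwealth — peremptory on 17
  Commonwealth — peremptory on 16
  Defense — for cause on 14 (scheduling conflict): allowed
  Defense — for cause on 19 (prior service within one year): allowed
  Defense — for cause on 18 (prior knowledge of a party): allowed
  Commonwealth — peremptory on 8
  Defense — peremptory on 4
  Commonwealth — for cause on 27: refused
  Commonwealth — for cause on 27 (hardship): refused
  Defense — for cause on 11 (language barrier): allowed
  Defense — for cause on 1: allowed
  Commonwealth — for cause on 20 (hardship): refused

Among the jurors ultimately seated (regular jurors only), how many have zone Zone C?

2

Removed: #1, #4, #8, #9, #11, #14, #16, #17, #18, #19, #23.
Seated jurors 1–12: #2, #3, #5, #6, #7, #10, #12, #13, #15, #20, #21, #22 (alternates #24, #25 not counted).
Of those, in Zone C: #15, #20 → 2.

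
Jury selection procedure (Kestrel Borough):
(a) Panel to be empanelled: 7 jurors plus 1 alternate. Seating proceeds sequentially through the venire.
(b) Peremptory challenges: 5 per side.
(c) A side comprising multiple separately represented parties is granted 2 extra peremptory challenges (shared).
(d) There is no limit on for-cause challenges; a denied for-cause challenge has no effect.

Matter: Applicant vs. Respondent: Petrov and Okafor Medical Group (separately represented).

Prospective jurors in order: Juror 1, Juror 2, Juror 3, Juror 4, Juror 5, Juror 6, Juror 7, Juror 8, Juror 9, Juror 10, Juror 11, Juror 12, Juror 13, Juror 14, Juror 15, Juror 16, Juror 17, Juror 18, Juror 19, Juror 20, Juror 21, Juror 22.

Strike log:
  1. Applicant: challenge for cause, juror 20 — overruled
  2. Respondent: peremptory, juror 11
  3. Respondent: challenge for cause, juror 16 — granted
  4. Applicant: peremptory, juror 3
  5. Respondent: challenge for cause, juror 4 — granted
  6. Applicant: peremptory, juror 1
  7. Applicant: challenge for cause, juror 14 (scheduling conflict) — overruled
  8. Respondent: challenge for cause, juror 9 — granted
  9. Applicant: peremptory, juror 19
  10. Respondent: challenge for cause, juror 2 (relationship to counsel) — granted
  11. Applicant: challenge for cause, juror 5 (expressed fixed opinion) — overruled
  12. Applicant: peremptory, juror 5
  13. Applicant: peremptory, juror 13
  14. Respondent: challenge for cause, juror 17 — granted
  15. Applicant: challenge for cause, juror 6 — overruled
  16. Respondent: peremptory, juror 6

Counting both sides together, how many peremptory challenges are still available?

5

Applicant allotment: 5. Respondent allotment: 5 base + 2 multi-party = 7.
Applicant peremptories used: #3, #1, #19, #5, #13 — 5 (for-cause on #20, #14, #5, #6 don't count).
Respondent peremptories used: #11, #6 — 2 (for-cause on #16, #4, #9, #2, #17 don't count).
Remaining: (5 − 5) + (7 − 2) = 5.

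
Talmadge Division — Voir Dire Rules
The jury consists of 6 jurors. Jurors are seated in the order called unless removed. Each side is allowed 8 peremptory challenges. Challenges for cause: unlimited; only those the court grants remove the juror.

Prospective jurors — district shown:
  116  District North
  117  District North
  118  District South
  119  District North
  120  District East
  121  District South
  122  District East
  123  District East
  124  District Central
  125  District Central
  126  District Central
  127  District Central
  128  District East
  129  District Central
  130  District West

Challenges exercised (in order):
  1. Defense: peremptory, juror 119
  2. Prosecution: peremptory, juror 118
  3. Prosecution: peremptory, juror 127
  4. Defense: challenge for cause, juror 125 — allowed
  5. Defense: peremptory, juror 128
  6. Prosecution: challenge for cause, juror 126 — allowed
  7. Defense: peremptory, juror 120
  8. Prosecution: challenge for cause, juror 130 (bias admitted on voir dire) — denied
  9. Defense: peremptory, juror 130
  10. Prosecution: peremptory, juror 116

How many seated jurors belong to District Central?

2

Removed: #116, #118, #119, #120, #125, #126, #127, #128, #130.
Seated jurors 1–6: #117, #121, #122, #123, #124, #129.
Of those, in District Central: #124, #129 → 2.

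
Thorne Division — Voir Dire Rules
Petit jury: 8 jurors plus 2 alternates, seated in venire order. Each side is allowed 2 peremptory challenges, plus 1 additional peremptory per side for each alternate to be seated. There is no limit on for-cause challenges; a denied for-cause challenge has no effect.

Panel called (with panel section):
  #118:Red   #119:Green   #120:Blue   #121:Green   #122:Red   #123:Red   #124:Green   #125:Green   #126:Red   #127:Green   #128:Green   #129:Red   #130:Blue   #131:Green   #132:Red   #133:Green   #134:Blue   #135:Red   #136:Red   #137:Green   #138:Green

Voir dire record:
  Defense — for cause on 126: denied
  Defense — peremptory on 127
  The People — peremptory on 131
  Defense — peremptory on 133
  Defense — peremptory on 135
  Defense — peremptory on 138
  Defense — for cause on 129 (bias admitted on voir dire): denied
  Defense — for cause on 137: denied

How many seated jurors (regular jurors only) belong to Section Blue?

1

Removed: #127, #131, #133, #135, #138.
Seated jurors 1–8: #118, #119, #120, #121, #122, #123, #124, #125 (alternates #126, #128 not counted).
Of those, in Section Blue: #120 → 1.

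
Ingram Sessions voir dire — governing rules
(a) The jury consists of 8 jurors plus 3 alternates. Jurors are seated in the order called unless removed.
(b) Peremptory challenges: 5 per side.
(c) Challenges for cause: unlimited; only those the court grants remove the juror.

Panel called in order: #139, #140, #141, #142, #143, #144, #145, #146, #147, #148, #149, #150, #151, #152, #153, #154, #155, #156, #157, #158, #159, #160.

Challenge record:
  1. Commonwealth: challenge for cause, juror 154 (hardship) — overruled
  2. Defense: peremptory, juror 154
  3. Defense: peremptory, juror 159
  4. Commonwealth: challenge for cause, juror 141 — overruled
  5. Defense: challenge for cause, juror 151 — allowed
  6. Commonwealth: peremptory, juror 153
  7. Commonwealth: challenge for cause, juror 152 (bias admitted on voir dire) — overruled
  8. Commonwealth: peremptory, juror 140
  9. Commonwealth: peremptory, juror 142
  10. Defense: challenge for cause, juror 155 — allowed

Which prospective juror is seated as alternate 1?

149

Removed: #140, #142, #151, #153, #154, #155, #159. (#141, #152 stay — for-cause denied.)
Filling seats in venire order through position 9: #139, #141, #143, #144, #145, #146, #147, #148, #149.
So alternate 1 is #149.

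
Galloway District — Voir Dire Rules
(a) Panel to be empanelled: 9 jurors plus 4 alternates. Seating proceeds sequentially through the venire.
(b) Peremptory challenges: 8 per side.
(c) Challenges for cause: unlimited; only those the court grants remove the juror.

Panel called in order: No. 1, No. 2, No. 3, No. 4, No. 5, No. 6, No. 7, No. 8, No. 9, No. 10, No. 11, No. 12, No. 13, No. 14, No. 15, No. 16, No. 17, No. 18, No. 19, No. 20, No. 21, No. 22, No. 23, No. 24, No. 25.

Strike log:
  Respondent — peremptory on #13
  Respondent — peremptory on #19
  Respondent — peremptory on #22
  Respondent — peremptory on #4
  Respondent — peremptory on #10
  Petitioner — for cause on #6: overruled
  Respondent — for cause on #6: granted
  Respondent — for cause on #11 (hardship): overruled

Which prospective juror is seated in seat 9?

Removed: #4, #6, #10, #13, #19, #22. (#11 stays — for-cause denied.)
Filling seats in venire order through position 9: #1, #2, #3, #5, #7, #8, #9, #11, #12.
So seat 9 is #12.

12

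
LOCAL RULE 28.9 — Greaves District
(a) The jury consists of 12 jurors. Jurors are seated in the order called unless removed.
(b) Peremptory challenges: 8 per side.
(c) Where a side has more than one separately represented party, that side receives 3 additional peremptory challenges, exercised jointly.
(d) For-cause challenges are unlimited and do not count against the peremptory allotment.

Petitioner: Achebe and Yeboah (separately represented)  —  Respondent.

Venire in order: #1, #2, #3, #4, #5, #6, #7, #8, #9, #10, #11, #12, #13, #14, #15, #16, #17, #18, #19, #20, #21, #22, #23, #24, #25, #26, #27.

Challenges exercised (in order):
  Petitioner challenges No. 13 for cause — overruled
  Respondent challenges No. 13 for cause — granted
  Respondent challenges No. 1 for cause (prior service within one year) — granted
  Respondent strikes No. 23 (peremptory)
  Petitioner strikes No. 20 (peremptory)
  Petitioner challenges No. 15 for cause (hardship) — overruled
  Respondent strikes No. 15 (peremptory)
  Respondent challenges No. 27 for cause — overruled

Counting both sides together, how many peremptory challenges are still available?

Petitioner allotment: 8 base + 3 multi-party = 11. Respondent allotment: 8.
Petitioner peremptories used: #20 — 1 (for-cause on #13, #15 don't count).
Respondent peremptories used: #23, #15 — 2 (for-cause on #13, #1, #27 don't count).
Remaining: (11 − 1) + (8 − 2) = 16.

16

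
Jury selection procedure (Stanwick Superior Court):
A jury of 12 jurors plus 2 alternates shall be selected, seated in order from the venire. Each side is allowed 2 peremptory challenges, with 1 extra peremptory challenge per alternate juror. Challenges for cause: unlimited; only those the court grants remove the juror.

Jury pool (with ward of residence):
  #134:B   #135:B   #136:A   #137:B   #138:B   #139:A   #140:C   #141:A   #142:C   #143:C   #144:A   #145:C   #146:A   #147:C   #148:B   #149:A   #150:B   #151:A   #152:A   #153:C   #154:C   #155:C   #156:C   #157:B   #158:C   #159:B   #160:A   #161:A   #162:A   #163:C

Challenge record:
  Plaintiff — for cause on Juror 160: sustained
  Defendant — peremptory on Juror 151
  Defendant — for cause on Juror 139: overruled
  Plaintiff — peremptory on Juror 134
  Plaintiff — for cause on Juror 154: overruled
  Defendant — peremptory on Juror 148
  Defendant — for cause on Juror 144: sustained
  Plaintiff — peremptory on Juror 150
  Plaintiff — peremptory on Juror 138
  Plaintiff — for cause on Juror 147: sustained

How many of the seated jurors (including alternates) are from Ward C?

Removed: #134, #138, #144, #147, #148, #150, #151, #160.
Seated (14 incl. alternates): #135, #136, #137, #139, #140, #141, #142, #143, #145, #146, #149, #152, #153, #154.
Of those, in Ward C: #140, #142, #143, #145, #153, #154 → 6.

6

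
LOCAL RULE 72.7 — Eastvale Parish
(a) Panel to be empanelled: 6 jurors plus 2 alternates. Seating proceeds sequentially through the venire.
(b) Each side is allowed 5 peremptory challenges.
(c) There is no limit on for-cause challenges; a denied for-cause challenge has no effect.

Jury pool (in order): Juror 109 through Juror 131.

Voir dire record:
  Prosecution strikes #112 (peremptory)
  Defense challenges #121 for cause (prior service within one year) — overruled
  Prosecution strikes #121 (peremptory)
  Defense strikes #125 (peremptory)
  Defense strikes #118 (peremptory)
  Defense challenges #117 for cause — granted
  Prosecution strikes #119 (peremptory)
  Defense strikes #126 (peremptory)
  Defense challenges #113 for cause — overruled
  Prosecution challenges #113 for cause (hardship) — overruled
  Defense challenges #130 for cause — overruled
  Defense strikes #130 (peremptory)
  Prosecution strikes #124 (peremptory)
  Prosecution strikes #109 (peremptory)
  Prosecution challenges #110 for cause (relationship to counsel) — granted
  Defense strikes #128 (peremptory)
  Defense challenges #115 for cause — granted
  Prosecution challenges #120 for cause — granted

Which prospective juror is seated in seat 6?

123

Removed: #109, #110, #112, #115, #117, #118, #119, #120, #121, #124, #125, #126, #128, #130. (#113 stays — for-cause denied.)
Seating in order: seats 1–6 → #111, #113, #114, #116, #122, #123; alternates → #127, #129.
So seat 6 is #123.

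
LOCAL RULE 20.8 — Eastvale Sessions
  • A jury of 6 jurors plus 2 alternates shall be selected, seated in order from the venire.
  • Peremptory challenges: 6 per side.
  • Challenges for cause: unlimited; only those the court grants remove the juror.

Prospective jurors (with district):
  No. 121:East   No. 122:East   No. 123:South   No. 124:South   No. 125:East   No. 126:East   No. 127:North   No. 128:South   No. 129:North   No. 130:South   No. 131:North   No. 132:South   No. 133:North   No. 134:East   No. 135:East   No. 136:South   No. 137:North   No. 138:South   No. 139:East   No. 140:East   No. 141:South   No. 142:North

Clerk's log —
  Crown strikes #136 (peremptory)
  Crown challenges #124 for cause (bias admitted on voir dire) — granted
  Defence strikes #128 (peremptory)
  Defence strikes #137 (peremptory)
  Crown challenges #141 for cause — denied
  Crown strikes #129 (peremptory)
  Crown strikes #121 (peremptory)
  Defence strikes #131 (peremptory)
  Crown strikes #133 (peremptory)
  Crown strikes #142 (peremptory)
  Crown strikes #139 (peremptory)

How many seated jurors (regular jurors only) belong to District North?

1

Removed: #121, #124, #128, #129, #131, #133, #136, #137, #139, #142.
Seated jurors 1–6: #122, #123, #125, #126, #127, #130 (alternates #132, #134 not counted).
Of those, in District North: #127 → 1.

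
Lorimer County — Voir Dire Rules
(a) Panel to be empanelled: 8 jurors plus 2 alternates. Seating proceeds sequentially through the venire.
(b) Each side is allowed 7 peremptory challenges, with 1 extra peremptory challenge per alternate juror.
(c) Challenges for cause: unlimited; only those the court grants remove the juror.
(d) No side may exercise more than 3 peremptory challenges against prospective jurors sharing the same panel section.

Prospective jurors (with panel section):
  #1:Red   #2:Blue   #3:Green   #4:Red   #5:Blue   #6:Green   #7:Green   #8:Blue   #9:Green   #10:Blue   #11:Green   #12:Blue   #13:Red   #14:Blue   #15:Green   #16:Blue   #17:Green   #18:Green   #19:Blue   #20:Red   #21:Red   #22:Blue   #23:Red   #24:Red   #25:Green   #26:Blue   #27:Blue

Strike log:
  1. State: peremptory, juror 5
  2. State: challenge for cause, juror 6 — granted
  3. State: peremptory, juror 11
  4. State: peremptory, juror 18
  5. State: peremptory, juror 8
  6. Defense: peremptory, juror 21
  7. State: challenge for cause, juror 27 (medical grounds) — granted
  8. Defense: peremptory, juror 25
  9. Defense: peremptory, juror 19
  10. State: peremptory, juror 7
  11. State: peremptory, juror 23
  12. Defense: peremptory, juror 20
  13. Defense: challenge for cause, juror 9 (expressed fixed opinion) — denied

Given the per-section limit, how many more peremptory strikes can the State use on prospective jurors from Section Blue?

1

State peremptories so far: #5, #11, #18, #8, #7, #23 — 6 of 9 used, 3 left overall.
Against Section Blue: #5, #8 — 2 used; per-section cap 3 leaves 1.
Binding limit: min(3, 1) = 1.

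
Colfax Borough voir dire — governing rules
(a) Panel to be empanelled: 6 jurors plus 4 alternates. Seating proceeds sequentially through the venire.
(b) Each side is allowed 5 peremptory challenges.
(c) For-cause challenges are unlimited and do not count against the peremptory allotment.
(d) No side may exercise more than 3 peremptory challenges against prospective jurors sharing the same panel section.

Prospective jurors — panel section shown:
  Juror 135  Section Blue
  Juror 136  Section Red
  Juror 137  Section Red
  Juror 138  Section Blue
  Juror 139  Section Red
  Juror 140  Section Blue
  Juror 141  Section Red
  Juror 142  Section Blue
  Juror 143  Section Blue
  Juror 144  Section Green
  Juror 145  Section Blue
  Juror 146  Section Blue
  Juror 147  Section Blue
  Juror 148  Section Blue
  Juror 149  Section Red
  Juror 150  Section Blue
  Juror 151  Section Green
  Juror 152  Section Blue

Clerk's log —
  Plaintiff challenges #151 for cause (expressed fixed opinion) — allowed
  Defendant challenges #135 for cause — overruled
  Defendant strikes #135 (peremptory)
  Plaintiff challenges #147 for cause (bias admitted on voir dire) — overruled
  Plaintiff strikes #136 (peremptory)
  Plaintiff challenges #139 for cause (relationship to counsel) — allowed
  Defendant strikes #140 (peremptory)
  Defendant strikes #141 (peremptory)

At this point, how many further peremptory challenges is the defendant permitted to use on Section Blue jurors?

Defendant peremptories so far: #135, #140, #141 — 3 of 5 used, 2 left overall.
Against Section Blue: #135, #140 — 2 used; per-section cap 3 leaves 1.
Binding limit: min(2, 1) = 1.

1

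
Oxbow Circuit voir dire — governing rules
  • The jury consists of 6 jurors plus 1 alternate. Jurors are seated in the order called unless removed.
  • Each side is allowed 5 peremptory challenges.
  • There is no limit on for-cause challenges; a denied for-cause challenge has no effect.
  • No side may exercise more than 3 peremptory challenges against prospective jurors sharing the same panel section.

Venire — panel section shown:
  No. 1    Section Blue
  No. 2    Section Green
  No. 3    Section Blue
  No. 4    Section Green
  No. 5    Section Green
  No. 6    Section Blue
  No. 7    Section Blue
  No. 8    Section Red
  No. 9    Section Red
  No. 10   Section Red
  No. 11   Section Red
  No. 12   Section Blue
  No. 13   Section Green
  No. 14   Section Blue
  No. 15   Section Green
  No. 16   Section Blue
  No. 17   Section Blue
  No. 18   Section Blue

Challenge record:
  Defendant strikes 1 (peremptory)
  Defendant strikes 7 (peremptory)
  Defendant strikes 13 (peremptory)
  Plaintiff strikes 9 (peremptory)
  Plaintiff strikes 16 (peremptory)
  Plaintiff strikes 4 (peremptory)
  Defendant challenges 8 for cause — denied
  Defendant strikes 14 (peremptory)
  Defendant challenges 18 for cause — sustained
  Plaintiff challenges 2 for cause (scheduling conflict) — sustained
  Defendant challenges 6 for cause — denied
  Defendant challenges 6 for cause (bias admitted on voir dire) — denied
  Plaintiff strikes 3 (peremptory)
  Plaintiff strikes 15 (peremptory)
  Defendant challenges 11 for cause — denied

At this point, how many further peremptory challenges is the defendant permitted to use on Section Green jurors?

1

Defendant peremptories so far: #1, #7, #13, #14 — 4 of 5 used, 1 left overall.
Against Section Green: #13 — 1 used; per-section cap 3 leaves 2.
Binding limit: min(1, 2) = 1.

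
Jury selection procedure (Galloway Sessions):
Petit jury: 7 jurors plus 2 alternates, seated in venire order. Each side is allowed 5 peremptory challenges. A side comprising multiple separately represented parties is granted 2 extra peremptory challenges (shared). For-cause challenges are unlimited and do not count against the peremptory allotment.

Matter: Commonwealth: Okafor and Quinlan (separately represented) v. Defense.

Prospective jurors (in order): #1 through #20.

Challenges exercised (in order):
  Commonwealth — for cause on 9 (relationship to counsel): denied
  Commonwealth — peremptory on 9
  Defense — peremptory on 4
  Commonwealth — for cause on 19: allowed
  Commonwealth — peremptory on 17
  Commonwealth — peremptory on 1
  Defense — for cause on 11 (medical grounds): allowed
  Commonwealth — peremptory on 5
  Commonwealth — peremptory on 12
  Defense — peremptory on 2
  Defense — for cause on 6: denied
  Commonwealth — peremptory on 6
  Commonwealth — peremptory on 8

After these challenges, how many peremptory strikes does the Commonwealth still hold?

0

Commonwealth allotment: 5 base + 2 multi-party = 7.
Commonwealth peremptories used: #9, #17, #1, #5, #12, #6, #8 — 7 (for-cause on #9, #19 don't count).
Remaining: 7 − 7 = 0.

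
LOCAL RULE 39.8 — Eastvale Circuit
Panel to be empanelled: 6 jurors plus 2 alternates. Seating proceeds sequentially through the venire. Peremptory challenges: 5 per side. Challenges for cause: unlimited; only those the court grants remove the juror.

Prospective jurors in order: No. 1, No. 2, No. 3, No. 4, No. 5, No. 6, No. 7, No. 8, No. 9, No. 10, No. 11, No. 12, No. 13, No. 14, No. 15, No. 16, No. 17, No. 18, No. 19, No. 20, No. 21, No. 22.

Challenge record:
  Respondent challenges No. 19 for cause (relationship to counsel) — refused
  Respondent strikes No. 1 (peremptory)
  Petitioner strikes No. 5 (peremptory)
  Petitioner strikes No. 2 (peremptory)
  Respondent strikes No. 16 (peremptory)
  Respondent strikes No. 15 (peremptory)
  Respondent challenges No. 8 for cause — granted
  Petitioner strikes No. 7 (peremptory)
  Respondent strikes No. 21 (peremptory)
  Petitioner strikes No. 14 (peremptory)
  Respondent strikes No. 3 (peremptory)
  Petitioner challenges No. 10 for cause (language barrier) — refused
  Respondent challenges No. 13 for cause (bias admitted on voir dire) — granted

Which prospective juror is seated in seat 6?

Removed: #1, #2, #3, #5, #7, #8, #13, #14, #15, #16, #21. (#10, #19 stay — for-cause denied.)
Seating in order: seats 1–6 → #4, #6, #9, #10, #11, #12; alternates → #17, #18.
So seat 6 is #12.

12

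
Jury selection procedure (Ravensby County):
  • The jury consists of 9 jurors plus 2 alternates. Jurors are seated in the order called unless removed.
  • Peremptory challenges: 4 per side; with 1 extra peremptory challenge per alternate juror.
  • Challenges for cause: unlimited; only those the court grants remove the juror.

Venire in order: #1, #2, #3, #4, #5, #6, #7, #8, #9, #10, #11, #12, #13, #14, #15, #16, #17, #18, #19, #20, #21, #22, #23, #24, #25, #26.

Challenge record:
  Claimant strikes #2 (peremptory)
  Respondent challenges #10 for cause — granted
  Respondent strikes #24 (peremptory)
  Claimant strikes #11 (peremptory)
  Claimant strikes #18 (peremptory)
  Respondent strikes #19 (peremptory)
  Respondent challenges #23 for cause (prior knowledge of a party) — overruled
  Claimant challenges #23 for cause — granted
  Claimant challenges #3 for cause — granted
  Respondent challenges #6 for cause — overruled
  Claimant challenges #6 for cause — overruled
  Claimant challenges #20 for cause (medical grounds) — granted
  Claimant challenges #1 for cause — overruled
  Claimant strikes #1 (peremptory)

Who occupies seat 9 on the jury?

Removed: #1, #2, #3, #10, #11, #18, #19, #20, #23, #24. (#6 stays — for-cause denied.)
Filling seats in venire order through position 9: #4, #5, #6, #7, #8, #9, #12, #13, #14.
So seat 9 is #14.

14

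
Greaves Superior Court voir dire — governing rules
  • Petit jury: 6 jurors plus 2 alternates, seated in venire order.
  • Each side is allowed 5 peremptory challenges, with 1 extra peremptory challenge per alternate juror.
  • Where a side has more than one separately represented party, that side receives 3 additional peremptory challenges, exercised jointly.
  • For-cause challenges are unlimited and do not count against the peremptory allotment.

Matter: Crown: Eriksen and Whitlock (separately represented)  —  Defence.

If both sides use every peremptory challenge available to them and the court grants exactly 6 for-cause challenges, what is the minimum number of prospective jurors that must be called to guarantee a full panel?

Seats to fill: 6 + 2 alternates = 8.
Peremptories — Crown: 5 + 1×2 + 3 = 10; Defence: 5 + 1×2 = 7; total 17.
For-cause removals: 6.
Minimum venire: 8 + 17 + 6 = 31.

31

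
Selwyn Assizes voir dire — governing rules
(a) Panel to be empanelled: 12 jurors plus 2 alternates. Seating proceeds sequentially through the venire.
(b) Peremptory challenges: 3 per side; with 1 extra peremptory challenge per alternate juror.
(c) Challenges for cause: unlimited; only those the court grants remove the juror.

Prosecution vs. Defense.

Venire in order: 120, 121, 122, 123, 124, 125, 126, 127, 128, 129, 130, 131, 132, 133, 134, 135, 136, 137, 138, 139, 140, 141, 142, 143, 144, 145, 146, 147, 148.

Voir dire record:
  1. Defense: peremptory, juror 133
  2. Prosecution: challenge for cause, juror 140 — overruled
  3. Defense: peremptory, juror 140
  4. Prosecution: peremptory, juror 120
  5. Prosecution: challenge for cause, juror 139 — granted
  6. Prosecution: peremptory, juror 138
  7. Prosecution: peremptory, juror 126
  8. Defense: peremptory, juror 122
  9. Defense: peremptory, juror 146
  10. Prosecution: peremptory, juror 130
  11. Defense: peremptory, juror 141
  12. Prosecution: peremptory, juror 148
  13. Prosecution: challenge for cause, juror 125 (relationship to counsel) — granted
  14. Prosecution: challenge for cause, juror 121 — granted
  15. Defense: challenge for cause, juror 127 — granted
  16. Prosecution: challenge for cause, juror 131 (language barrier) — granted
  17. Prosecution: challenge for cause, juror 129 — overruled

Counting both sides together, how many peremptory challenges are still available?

0

Prosecution allotment: 3 base + 1 × 2 alternates = 5. Defense allotment: 3 base + 1 × 2 alternates = 5.
Prosecution peremptories used: #120, #138, #126, #130, #148 — 5 (for-cause on #140, #139, #125, #121, #131, #129 don't count).
Defense peremptories used: #133, #140, #122, #146, #141 — 5 (the for-cause on #127 doesn't count).
Remaining: (5 − 5) + (5 − 5) = 0.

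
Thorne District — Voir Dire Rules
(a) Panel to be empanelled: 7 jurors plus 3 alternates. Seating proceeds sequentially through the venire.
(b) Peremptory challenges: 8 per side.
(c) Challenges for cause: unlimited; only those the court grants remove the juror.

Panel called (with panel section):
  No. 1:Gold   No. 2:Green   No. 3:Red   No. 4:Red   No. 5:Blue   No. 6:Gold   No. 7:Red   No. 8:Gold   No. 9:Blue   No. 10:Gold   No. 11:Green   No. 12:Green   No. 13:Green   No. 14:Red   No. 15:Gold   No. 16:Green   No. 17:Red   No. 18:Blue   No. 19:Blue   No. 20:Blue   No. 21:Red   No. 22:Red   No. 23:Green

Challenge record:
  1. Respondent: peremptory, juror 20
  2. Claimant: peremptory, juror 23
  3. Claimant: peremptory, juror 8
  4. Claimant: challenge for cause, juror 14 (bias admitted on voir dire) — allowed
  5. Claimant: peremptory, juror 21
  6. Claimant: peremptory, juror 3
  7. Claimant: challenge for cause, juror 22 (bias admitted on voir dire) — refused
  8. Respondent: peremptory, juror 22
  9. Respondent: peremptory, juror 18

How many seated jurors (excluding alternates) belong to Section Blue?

Removed: #3, #8, #14, #18, #20, #21, #22, #23.
Seated jurors 1–7: #1, #2, #4, #5, #6, #7, #9 (alternates #10, #11, #12 not counted).
Of those, in Section Blue: #5, #9 → 2.

2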